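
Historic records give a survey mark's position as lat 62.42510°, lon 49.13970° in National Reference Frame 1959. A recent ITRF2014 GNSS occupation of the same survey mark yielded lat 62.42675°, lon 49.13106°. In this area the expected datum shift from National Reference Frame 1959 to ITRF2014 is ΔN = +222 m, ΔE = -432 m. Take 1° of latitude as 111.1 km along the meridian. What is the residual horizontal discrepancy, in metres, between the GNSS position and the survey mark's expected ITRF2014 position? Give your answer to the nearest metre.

41 m

Observed coordinate differences: Δφ = +0.00165°, Δλ = -0.00864°.
Converting to metres (1° lat = 111100 m, cos φ = 0.462908): observed ΔN = 183.3 m, observed ΔE = -444.3 m.
Subtracting the expected shift leaves a residual of 183.3 − (222) = -38.7 m north and -444.3 − (-432) = -12.3 m east.
Residual distance = √((-38.7)² + (-12.3)²) = 40.6 m.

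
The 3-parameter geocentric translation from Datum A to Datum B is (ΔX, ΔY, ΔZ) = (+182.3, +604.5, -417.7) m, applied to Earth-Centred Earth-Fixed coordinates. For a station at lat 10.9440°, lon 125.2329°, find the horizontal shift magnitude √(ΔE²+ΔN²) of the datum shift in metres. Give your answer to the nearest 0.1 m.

694.1 m

The local east axis at (φ, λ) is (−sin λ, cos λ, 0), so ΔE = −sin(125.2329°)·182.3 + cos(125.2329°)·604.5 = -497.64 m.
The local north axis is (−sin φ cos λ, −sin φ sin λ, cos φ), giving ΔN = 19.966 − 93.741 − 410.103 = -483.88 m.
Horizontal magnitude = √(ΔE² + ΔN²) = √((-497.64)² + (-483.88)²) = 694.11 m.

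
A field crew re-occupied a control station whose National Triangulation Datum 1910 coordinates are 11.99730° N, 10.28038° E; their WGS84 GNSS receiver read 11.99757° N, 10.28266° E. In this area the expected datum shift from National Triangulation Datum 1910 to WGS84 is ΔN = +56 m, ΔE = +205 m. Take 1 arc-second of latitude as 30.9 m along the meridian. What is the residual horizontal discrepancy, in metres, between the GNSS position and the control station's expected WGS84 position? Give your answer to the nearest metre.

50 m

Observed coordinate differences: Δφ = +0.00027°, Δλ = +0.00228°.
Converting to metres (1° lat = 111240 m, cos φ = 0.978157): observed ΔN = 30.0 m, observed ΔE = 248.1 m.
Subtracting the expected shift leaves a residual of 30.0 − (56) = -26.0 m north and 248.1 − (205) = 43.1 m east.
Residual distance = √((-26.0)² + 43.1²) = 50.3 m.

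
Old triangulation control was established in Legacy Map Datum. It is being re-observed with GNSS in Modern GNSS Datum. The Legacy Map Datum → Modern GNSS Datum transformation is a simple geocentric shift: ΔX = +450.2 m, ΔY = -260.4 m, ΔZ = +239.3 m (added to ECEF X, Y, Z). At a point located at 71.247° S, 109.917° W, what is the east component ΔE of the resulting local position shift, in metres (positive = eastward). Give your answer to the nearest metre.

At φ = -71.247°, λ = -109.917°: sin φ = -0.946913, cos φ = 0.321489, sin λ = -0.940187, cos λ = -0.340659.
ΔE = −sin λ·ΔX + cos λ·ΔY = −(-0.940187)·(450.2) + (-0.340659)·(-260.4) = 511.98 m.

ΔE = 512 m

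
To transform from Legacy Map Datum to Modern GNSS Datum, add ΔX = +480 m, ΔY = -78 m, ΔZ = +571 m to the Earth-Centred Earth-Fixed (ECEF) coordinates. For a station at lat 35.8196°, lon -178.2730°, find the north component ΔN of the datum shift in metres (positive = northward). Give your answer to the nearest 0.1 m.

At φ = 35.8196°, λ = -178.2730°: sin φ = 0.585235, cos φ = 0.810864, sin λ = -0.030137, cos λ = -0.999546.
ΔN = −sin φ cos λ·ΔX − sin φ sin λ·ΔY + cos φ·ΔZ = −(0.585235)(-0.999546)(480) − (0.585235)(-0.030137)(-78) + (0.810864)(571) = 742.41 m.

ΔN = 742.4 m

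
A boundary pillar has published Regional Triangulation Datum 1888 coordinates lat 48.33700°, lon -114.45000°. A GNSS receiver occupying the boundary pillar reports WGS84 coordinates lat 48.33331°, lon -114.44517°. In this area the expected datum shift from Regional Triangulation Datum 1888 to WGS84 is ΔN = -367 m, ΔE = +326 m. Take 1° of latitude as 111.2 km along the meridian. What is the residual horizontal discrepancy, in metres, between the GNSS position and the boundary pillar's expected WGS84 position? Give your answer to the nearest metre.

Observed coordinate differences: Δφ = -0.00369°, Δλ = +0.00483°.
Converting to metres (1° lat = 111200 m, cos φ = 0.664748): observed ΔN = -410.3 m, observed ΔE = 357.0 m.
Subtracting the expected shift leaves a residual of -410.3 − (-367) = -43.3 m north and 357.0 − (326) = 31.0 m east.
Residual distance = √((-43.3)² + 31.0²) = 53.3 m.

53 m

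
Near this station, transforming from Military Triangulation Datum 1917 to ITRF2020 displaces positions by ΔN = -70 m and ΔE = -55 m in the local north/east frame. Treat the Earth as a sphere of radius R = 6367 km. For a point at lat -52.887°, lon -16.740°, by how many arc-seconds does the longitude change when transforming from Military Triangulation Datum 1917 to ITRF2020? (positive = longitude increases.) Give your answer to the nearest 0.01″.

At latitude -52.887°, cos φ = 0.603389.
One radian of longitude at latitude φ spans R cos φ, so Δλ = ΔE / (R cos φ) = -55.0 / (6367000 × 0.603389) = -1.4316e-05 rad = -2.953″.

Δλ = -2.95″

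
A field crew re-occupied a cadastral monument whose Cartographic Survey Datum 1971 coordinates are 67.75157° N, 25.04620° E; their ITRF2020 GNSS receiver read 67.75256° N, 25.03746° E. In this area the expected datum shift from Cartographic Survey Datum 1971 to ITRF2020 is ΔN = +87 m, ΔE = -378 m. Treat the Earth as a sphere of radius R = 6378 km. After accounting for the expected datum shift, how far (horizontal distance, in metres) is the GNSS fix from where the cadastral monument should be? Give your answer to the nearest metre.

Observed coordinate differences: Δφ = +0.00099°, Δλ = -0.00874°.
Converting to metres (1° lat = 111317 m, cos φ = 0.378623): observed ΔN = 110.2 m, observed ΔE = -368.4 m.
Subtracting the expected shift leaves a residual of 110.2 − (87) = 23.2 m north and -368.4 − (-378) = 9.6 m east.
Residual distance = √(23.2² + 9.6²) = 25.1 m.

25 m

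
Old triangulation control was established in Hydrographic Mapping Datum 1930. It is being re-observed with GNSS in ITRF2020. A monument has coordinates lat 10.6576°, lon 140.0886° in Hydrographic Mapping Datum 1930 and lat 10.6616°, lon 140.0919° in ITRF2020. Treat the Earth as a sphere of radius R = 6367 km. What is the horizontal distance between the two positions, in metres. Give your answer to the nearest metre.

Δφ = 10.6616° − 10.6576° = +0.0040°; Δλ = 140.0919° − 140.0886° = +0.0033°.
1° along a meridian = πR/180 = 111125 m.
ΔN = Δφ × 111125 = 444.5 m; ΔE = Δλ × 111125 × cos(10.6576°) = +0.0033 × 111125 × 0.982750 = 360.4 m.
Distance = √(ΔE² + ΔN²) = √(360.4² + 444.5²) = 572.2 m.

572 m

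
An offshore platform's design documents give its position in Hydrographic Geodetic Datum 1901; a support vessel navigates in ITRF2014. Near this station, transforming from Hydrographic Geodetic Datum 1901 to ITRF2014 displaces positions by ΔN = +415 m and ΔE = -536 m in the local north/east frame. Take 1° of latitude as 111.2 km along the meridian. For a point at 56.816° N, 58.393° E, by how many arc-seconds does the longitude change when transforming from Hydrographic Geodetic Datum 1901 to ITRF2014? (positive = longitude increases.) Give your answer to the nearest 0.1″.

Δλ = -31.7″

At latitude 56.816°, cos φ = 0.547330.
1° of longitude at this latitude = 111.2 × cos φ = 60.86 km, so Δλ = -536.0 / 60863.0 = -0.0088067° = -31.704″.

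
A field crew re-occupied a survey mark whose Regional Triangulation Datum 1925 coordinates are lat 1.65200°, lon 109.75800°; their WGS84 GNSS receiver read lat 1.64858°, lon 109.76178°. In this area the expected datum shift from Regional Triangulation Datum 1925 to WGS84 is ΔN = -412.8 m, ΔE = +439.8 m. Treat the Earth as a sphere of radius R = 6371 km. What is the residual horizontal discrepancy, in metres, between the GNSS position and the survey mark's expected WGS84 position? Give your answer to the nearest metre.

38 m

Observed coordinate differences: Δφ = -0.00342°, Δλ = +0.00378°.
Converting to metres (1° lat = 111195 m, cos φ = 0.999584): observed ΔN = -380.3 m, observed ΔE = 420.1 m.
Subtracting the expected shift leaves a residual of -380.3 − (-412.8) = 32.5 m north and 420.1 − (439.8) = -19.7 m east.
Residual distance = √(32.5² + (-19.7)²) = 38.0 m.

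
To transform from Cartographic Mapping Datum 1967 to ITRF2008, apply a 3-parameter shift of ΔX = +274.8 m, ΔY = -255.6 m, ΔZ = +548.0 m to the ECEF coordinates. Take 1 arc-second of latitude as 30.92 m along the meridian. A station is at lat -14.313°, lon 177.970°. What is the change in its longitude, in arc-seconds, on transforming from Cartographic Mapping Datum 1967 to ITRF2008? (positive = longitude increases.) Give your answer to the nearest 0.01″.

Δλ = 8.20″

sin φ = -0.247219, cos φ = 0.968960, sin λ = 0.035423, cos λ = -0.999372.
East component: ΔE = −sin λ·ΔX + cos λ·ΔY = −(0.035423)(274.8) + (-0.999372)(-255.6) = 245.71 m.
1° of latitude spans 3600 × 30.92 = 111312 m; at latitude φ, 1° of longitude spans that × cos φ = 107856.8 m, so Δλ = 245.71 / 107856.8 × 3600 = 8.201″.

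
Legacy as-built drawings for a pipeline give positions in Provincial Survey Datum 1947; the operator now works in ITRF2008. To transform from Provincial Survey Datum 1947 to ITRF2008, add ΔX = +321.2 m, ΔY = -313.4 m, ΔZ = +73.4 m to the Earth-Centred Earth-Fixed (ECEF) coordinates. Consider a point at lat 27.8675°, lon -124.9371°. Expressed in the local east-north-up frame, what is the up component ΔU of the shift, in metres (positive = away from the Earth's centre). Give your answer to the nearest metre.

At φ = 27.8675°, λ = -124.9371°: sin φ = 0.467428, cos φ = 0.884031, sin λ = -0.819781, cos λ = -0.572677.
ΔU = cos φ cos λ·ΔX + cos φ sin λ·ΔY + sin φ·ΔZ = (0.884031)(-0.572677)(321.2) + (0.884031)(-0.819781)(-313.4) + (0.467428)(73.4) = 98.82 m.

ΔU = 99 m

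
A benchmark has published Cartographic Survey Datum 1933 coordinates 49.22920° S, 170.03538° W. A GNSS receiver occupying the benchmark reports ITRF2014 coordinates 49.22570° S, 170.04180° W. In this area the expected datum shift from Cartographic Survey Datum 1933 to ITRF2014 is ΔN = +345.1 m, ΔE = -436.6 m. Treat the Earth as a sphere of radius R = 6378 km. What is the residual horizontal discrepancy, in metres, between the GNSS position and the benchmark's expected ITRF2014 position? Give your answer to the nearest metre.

54 m

Observed coordinate differences: Δφ = +0.00350°, Δλ = -0.00642°.
Converting to metres (1° lat = 111317 m, cos φ = 0.653035): observed ΔN = 389.6 m, observed ΔE = -466.7 m.
Subtracting the expected shift leaves a residual of 389.6 − (345.1) = 44.5 m north and -466.7 − (-436.6) = -30.1 m east.
Residual distance = √(44.5² + (-30.1)²) = 53.7 m.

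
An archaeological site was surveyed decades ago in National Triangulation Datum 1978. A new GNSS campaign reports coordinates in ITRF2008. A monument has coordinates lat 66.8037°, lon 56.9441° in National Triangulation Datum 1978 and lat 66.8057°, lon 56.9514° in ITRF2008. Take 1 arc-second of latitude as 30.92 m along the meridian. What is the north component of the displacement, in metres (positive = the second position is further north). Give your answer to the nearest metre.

Δφ = 66.8057° − 66.8037° = +0.0020°; Δλ = 56.9514° − 56.9441° = +0.0073°.
1° of latitude = 3600 × 30.92 = 111312 m.
ΔN = Δφ × 111312 = 222.6 m; ΔE = Δλ × 111312 × cos(66.8037°) = +0.0073 × 111312 × 0.393883 = 320.1 m.

ΔN = 223 m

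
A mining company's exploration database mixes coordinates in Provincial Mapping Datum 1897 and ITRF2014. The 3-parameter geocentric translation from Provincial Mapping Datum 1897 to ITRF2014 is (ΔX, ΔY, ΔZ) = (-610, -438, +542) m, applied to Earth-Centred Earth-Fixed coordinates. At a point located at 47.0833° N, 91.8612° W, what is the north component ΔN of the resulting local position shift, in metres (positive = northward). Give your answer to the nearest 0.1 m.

The local north axis is (−sin φ cos λ, −sin φ sin λ, cos φ), giving ΔN = -14.509 − 320.598 + 369.066 = 33.96 m.

ΔN = 34.0 m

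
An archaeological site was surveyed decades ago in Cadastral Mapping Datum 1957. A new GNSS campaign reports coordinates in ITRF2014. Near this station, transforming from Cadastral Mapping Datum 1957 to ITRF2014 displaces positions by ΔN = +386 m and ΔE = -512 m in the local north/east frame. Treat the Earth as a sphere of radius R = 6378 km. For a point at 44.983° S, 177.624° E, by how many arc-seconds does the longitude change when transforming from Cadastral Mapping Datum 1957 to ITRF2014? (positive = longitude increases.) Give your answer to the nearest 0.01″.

At latitude -44.983°, cos φ = 0.707317.
One radian of longitude at latitude φ spans R cos φ, so Δλ = ΔE / (R cos φ) = -512.0 / (6378000 × 0.707317) = -1.1349e-04 rad = -23.410″.

Δλ = -23.41″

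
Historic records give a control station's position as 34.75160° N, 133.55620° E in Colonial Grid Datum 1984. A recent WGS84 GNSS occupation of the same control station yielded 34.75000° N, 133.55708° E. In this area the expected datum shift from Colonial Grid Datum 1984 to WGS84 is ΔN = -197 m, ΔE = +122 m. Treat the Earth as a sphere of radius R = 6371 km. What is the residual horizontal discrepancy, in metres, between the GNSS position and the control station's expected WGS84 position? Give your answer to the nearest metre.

Observed coordinate differences: Δφ = -0.00160°, Δλ = +0.00088°.
Converting to metres (1° lat = 111195 m, cos φ = 0.821631): observed ΔN = -177.9 m, observed ΔE = 80.4 m.
Subtracting the expected shift leaves a residual of -177.9 − (-197) = 19.1 m north and 80.4 − (122) = -41.6 m east.
Residual distance = √(19.1² + (-41.6)²) = 45.8 m.

46 m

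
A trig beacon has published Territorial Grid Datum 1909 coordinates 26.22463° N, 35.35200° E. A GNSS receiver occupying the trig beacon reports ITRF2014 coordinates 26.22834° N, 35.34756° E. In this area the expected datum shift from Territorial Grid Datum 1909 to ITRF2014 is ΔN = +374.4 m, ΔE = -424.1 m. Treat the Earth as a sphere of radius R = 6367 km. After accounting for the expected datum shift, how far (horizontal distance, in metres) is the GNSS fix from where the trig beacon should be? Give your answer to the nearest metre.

42 m

Observed coordinate differences: Δφ = +0.00371°, Δλ = -0.00444°.
Converting to metres (1° lat = 111125 m, cos φ = 0.897068): observed ΔN = 412.3 m, observed ΔE = -442.6 m.
Subtracting the expected shift leaves a residual of 412.3 − (374.4) = 37.9 m north and -442.6 − (-424.1) = -18.5 m east.
Residual distance = √(37.9² + (-18.5)²) = 42.2 m.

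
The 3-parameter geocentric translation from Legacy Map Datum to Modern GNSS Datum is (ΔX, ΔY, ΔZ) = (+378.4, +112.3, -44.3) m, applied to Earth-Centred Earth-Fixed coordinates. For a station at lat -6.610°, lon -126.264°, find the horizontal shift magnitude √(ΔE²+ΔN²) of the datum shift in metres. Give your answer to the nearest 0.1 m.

The local east axis at (φ, λ) is (−sin λ, cos λ, 0), so ΔE = −sin(-126.264°)·378.4 + cos(-126.264°)·112.3 = 238.68 m.
The local north axis is (−sin φ cos λ, −sin φ sin λ, cos φ), giving ΔN = -25.765 − 10.423 − 44.006 = -80.19 m.
Horizontal magnitude = √(ΔE² + ΔN²) = √(238.68² + (-80.19)²) = 251.79 m.

251.8 m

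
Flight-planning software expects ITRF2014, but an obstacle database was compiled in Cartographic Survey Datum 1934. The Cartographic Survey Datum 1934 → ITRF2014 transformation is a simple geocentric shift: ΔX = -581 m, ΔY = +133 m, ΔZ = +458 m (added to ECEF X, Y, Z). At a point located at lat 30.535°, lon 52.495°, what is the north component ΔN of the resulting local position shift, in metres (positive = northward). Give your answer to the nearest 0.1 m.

At φ = 30.535°, λ = 52.495°: sin φ = 0.508065, cos φ = 0.861319, sin λ = 0.793300, cos λ = 0.608831.
ΔN = −sin φ cos λ·ΔX − sin φ sin λ·ΔY + cos φ·ΔZ = −(0.508065)(0.608831)(-581) − (0.508065)(0.793300)(133) + (0.861319)(458) = 520.60 m.

ΔN = 520.6 m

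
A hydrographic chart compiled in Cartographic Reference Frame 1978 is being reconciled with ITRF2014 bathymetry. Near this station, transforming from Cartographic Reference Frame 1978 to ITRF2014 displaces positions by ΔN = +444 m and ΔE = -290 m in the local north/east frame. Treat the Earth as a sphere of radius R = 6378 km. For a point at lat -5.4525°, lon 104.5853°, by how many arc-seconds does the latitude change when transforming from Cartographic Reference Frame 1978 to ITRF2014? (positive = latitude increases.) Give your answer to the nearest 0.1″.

Δφ = 14.4″

On a sphere of radius R, 1 rad of latitude = R, so Δφ = ΔN / R = 444.0 / 6378000 = 6.9614e-05 rad = 14.359″.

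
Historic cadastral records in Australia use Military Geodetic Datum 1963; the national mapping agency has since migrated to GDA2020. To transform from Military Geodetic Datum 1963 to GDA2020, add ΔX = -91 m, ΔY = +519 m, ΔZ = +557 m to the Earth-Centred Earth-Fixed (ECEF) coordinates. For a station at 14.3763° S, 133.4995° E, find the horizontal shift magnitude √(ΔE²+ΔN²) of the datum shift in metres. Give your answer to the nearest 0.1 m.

At φ = -14.3763°, λ = 133.4995°: sin φ = -0.248289, cos φ = 0.968686, sin λ = 0.725380, cos λ = -0.688348.
ΔE = −sin λ·ΔX + cos λ·ΔY = −(0.725380)·(-91) + (-0.688348)·(519) = -291.24 m.
ΔN = −sin φ cos λ·ΔX − sin φ sin λ·ΔY + cos φ·ΔZ = −(-0.248289)(-0.688348)(-91) − (-0.248289)(0.725380)(519) + (0.968686)(557) = 648.58 m.
Horizontal magnitude = √(ΔE² + ΔN²) = √((-291.24)² + 648.58²) = 710.97 m.

711.0 m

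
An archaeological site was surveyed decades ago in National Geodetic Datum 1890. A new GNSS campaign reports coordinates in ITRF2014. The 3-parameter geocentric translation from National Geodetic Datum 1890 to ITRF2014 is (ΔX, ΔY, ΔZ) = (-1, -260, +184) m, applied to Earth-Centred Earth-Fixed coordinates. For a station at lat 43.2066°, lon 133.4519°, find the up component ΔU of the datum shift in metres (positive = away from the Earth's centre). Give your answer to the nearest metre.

ΔU = -11 m

At φ = 43.2066°, λ = 133.4519°: sin φ = 0.684631, cos φ = 0.728890, sin λ = 0.725952, cos λ = -0.687745.
ΔU = cos φ cos λ·ΔX + cos φ sin λ·ΔY + sin φ·ΔZ = (0.728890)(-0.687745)(-1) + (0.728890)(0.725952)(-260) + (0.684631)(184) = -11.10 m.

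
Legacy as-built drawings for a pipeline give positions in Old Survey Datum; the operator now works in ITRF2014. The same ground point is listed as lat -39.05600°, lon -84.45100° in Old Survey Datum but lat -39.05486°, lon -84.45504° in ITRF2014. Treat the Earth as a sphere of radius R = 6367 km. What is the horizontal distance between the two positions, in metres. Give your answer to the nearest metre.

Δφ = -39.05486° − -39.05600° = +0.00114°; Δλ = -84.45504° − -84.45100° = -0.00404°.
1° along a meridian = πR/180 = 111125 m.
ΔN = Δφ × 111125 = 126.7 m; ΔE = Δλ × 111125 × cos(-39.05600°) = -0.00404 × 111125 × 0.776531 = -348.6 m.
Distance = √(ΔE² + ΔN²) = √((-348.6)² + 126.7²) = 370.9 m.

371 m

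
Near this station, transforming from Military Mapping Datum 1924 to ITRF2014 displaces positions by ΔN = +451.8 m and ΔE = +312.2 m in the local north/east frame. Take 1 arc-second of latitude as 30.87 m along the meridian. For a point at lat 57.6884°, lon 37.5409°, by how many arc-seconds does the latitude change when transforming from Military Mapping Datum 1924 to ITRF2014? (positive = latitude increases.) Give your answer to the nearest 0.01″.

1″ of latitude = 30.87 m, so Δφ = 451.8 / 30.87 = 14.636″.

Δφ = 14.64″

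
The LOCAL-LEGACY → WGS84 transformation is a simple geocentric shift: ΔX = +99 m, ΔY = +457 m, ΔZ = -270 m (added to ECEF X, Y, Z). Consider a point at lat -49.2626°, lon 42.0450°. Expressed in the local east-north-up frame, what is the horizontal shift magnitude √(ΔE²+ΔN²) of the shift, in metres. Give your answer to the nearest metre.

At φ = -49.2626°, λ = 42.0450°: sin φ = -0.757709, cos φ = 0.652593, sin λ = 0.669714, cos λ = 0.742619.
ΔE = −sin λ·ΔX + cos λ·ΔY = −(0.669714)·(99) + (0.742619)·(457) = 273.08 m.
ΔN = −sin φ cos λ·ΔX − sin φ sin λ·ΔY + cos φ·ΔZ = −(-0.757709)(0.742619)(99) − (-0.757709)(0.669714)(457) + (0.652593)(-270) = 111.41 m.
Horizontal magnitude = √(ΔE² + ΔN²) = √(273.08² + 111.41²) = 294.93 m.

295 m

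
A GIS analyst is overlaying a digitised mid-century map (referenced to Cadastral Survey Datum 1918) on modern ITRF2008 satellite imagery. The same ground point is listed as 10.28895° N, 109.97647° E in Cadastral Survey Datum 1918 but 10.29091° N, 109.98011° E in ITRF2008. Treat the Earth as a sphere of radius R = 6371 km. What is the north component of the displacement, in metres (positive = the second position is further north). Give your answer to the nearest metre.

ΔN = 218 m

Δφ = 10.29091° − 10.28895° = +0.00196°; Δλ = 109.98011° − 109.97647° = +0.00364°.
1° along a meridian = πR/180 = 111195 m.
ΔN = Δφ × 111195 = 217.9 m; ΔE = Δλ × 111195 × cos(10.28895°) = +0.00364 × 111195 × 0.983920 = 398.2 m.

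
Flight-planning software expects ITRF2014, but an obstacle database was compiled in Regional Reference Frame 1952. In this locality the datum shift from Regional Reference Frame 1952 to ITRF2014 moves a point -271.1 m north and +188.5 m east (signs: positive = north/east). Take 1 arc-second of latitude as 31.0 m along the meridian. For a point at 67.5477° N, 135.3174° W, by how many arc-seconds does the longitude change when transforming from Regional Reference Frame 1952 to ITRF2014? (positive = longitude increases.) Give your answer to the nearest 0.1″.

At latitude 67.5477°, cos φ = 0.381914.
1″ of longitude at this latitude = 31.00 × cos φ = 11.8393 m, so Δλ = 188.5 / 11.8393 = 15.921″.

Δλ = 15.9″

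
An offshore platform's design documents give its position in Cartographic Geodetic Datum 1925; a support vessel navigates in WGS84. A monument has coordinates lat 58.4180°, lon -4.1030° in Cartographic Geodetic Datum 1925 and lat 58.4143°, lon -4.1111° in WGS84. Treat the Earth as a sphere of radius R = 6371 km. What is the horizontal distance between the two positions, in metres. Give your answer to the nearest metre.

626 m

Δφ = 58.4143° − 58.4180° = -0.0037°; Δλ = -4.1111° − -4.1030° = -0.0081°.
1° along a meridian = πR/180 = 111195 m.
ΔN = Δφ × 111195 = -411.4 m; ΔE = Δλ × 111195 × cos(58.4180°) = -0.0081 × 111195 × 0.523718 = -471.7 m.
Distance = √(ΔE² + ΔN²) = √((-471.7)² + (-411.4)²) = 625.9 m.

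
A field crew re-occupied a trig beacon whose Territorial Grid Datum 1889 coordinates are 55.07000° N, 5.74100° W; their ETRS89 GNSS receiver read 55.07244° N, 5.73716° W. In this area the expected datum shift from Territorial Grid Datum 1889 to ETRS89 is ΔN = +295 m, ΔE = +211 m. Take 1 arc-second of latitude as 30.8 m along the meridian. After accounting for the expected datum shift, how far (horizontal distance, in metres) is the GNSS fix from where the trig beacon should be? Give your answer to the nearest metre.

41 m

Observed coordinate differences: Δφ = +0.00244°, Δλ = +0.00384°.
Converting to metres (1° lat = 110880 m, cos φ = 0.572575): observed ΔN = 270.5 m, observed ΔE = 243.8 m.
Subtracting the expected shift leaves a residual of 270.5 − (295) = -24.5 m north and 243.8 − (211) = 32.8 m east.
Residual distance = √((-24.5)² + 32.8²) = 40.9 m.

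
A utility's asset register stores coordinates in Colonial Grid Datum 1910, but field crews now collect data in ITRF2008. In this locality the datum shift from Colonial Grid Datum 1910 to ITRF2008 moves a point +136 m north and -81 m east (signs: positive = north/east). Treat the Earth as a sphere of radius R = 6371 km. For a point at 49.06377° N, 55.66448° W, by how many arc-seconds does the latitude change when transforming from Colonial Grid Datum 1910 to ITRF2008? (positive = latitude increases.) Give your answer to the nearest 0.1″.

On a sphere of radius R, 1 rad of latitude = R, so Δφ = ΔN / R = 136.0 / 6371000 = 2.1347e-05 rad = 4.403″.

Δφ = 4.4″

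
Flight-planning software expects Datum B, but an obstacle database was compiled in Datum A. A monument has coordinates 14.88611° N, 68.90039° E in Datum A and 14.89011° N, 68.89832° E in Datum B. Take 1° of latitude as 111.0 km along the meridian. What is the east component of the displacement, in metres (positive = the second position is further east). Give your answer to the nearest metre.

Δφ = 14.89011° − 14.88611° = +0.00400°; Δλ = 68.89832° − 68.90039° = -0.00207°.
ΔN = Δφ × 111000 = 444.0 m; ΔE = Δλ × 111000 × cos(14.88611°) = -0.00207 × 111000 × 0.966438 = -222.1 m.

ΔE = -222 m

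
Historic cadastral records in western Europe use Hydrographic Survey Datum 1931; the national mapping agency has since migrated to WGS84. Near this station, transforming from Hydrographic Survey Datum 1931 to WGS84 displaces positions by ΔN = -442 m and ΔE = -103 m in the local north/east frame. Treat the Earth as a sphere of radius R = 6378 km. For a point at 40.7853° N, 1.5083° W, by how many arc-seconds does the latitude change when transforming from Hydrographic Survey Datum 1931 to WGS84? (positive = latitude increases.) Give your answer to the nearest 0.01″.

On a sphere of radius R, 1 rad of latitude = R, so Δφ = ΔN / R = -442.0 / 6378000 = -6.9301e-05 rad = -14.294″.

Δφ = -14.29″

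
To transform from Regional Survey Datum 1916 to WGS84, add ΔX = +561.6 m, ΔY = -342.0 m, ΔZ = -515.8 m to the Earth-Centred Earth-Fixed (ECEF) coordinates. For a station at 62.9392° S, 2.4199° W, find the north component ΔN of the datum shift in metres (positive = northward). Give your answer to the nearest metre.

ΔN = 278 m

At φ = -62.9392°, λ = -2.4199°: sin φ = -0.890524, cos φ = 0.454936, sin λ = -0.042223, cos λ = 0.999108.
ΔN = −sin φ cos λ·ΔX − sin φ sin λ·ΔY + cos φ·ΔZ = −(-0.890524)(0.999108)(561.6) − (-0.890524)(-0.042223)(-342.0) + (0.454936)(-515.8) = 277.88 m.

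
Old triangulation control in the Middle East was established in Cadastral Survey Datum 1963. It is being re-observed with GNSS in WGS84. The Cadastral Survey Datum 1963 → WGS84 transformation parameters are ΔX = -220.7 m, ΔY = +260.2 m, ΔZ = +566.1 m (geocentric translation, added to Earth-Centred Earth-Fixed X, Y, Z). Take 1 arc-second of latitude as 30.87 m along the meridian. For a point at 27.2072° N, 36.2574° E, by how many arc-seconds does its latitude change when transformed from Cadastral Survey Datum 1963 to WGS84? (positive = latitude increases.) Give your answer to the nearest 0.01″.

sin φ = 0.457210, cos φ = 0.889359, sin λ = 0.591414, cos λ = 0.806368.
North component: ΔN = −sin φ cos λ·ΔX − sin φ sin λ·ΔY + cos φ·ΔZ = −(0.457210)(0.806368)(-220.7) − (0.457210)(0.591414)(260.2) + (0.889359)(566.1) = 514.48 m.
1° of latitude spans 3600 × 30.87 = 111132 m, so Δφ = 514.48 / 111132 × 3600 = 16.666″.

Δφ = 16.67″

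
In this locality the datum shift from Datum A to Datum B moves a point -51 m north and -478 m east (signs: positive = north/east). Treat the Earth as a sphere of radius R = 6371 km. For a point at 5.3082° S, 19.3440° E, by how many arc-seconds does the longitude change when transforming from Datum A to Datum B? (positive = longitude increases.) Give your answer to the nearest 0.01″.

Δλ = -15.54″

At latitude -5.3082°, cos φ = 0.995711.
One radian of longitude at latitude φ spans R cos φ, so Δλ = ΔE / (R cos φ) = -478.0 / (6371000 × 0.995711) = -7.5351e-05 rad = -15.542″.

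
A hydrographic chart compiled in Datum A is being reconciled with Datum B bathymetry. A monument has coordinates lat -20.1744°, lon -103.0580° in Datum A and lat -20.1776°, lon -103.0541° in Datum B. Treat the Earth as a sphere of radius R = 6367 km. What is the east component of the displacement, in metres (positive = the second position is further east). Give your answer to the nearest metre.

Δφ = -20.1776° − -20.1744° = -0.0032°; Δλ = -103.0541° − -103.0580° = +0.0039°.
1° along a meridian = πR/180 = 111125 m.
ΔN = Δφ × 111125 = -355.6 m; ΔE = Δλ × 111125 × cos(-20.1744°) = +0.0039 × 111125 × 0.938647 = 406.8 m.

ΔE = 407 m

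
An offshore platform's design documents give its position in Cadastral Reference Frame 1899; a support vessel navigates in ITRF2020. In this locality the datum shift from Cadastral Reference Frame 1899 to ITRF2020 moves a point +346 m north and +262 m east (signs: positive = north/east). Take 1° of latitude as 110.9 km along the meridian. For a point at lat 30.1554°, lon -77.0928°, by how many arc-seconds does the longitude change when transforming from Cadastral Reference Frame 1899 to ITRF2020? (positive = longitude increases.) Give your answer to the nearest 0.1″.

At latitude 30.1554°, cos φ = 0.864666.
1° of longitude at this latitude = 110.9 × cos φ = 95.89 km, so Δλ = 262.0 / 95891.5 = 0.0027323° = 9.836″.

Δλ = 9.8″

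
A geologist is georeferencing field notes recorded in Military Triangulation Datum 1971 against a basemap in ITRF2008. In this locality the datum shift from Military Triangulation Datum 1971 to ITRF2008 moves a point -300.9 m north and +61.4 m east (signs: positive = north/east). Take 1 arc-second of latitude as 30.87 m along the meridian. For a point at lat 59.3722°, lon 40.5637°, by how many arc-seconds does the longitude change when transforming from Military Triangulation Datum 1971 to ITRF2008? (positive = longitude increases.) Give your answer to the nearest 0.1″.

At latitude 59.3722°, cos φ = 0.509459.
1″ of longitude at this latitude = 30.87 × cos φ = 15.7270 m, so Δλ = 61.4 / 15.7270 = 3.904″.

Δλ = 3.9″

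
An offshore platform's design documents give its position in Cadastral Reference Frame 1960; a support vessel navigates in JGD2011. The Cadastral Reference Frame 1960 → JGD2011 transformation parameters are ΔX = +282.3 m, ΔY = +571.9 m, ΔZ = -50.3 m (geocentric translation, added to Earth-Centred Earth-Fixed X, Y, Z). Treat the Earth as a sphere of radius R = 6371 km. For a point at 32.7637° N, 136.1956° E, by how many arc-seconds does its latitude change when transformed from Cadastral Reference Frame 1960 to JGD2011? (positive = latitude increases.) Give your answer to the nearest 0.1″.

Δφ = -4.7″

sin φ = 0.541176, cos φ = 0.840910, sin λ = 0.692199, cos λ = -0.721707.
North component: ΔN = −sin φ cos λ·ΔX − sin φ sin λ·ΔY + cos φ·ΔZ = −(0.541176)(-0.721707)(282.3) − (0.541176)(0.692199)(571.9) + (0.840910)(-50.3) = -146.27 m.
1° of latitude spans πR/180 = 111195 m, so Δφ = -146.27 / 111195 × 3600 = -4.736″.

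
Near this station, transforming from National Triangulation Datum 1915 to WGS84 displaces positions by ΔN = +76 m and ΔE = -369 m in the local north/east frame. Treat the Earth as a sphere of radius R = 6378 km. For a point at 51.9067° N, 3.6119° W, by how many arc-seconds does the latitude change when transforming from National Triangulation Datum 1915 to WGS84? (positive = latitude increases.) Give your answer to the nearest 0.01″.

Δφ = 2.46″

On a sphere of radius R, 1 rad of latitude = R, so Δφ = ΔN / R = 76.0 / 6378000 = 1.1916e-05 rad = 2.458″.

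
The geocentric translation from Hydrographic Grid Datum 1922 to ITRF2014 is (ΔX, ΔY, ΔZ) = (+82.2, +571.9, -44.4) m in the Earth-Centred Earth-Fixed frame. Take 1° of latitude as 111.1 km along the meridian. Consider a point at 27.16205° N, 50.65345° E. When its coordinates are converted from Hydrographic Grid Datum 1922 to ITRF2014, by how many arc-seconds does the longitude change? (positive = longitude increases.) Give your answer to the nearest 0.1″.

Δλ = 10.9″

sin φ = 0.456509, cos φ = 0.889719, sin λ = 0.773325, cos λ = 0.634009.
East component: ΔE = −sin λ·ΔX + cos λ·ΔY = −(0.773325)(82.2) + (0.634009)(571.9) = 299.02 m.
1° of latitude spans 111100 m; at latitude φ, 1° of longitude spans that × cos φ = 98847.8 m, so Δλ = 299.02 / 98847.8 × 3600 = 10.890″.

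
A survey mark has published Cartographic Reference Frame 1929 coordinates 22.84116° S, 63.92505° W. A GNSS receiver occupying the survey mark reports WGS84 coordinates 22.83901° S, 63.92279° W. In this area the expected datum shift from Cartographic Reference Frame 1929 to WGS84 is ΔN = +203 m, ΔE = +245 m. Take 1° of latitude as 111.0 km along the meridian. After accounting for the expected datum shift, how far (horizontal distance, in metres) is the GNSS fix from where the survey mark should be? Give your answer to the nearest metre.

38 m

Observed coordinate differences: Δφ = +0.00215°, Δλ = +0.00226°.
Converting to metres (1° lat = 111000 m, cos φ = 0.921585): observed ΔN = 238.7 m, observed ΔE = 231.2 m.
Subtracting the expected shift leaves a residual of 238.7 − (203) = 35.7 m north and 231.2 − (245) = -13.8 m east.
Residual distance = √(35.7² + (-13.8)²) = 38.2 m.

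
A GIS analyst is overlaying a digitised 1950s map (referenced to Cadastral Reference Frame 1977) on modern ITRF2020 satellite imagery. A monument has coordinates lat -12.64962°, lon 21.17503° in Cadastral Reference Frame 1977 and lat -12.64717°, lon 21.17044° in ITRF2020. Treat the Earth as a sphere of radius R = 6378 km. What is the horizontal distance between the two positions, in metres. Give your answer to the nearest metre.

Δφ = -12.64717° − -12.64962° = +0.00245°; Δλ = 21.17044° − 21.17503° = -0.00459°.
1° along a meridian = πR/180 = 111317 m.
ΔN = Δφ × 111317 = 272.7 m; ΔE = Δλ × 111317 × cos(-12.64962°) = -0.00459 × 111317 × 0.975727 = -498.5 m.
Distance = √(ΔE² + ΔN²) = √((-498.5)² + 272.7²) = 568.3 m.

568 m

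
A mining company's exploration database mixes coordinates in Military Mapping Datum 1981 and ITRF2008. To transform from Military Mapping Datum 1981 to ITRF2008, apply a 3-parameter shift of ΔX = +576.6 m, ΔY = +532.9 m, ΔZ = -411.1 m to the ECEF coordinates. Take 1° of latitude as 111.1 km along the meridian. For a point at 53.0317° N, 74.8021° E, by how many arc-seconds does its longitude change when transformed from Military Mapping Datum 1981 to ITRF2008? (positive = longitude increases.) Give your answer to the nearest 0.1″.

Δλ = -22.5″

sin φ = 0.798968, cos φ = 0.601373, sin λ = 0.965026, cos λ = 0.262154.
East component: ΔE = −sin λ·ΔX + cos λ·ΔY = −(0.965026)(576.6) + (0.262154)(532.9) = -416.73 m.
1° of latitude spans 111100 m; at latitude φ, 1° of longitude spans that × cos φ = 66812.5 m, so Δλ = -416.73 / 66812.5 × 3600 = -22.454″.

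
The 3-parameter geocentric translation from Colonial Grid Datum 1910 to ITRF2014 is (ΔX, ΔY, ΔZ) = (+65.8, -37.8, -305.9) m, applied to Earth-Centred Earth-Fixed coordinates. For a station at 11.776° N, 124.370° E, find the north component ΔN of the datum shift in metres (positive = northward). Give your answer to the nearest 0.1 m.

ΔN = -285.5 m

The local north axis is (−sin φ cos λ, −sin φ sin λ, cos φ), giving ΔN = 7.581 + 6.368 − 299.462 = -285.51 m.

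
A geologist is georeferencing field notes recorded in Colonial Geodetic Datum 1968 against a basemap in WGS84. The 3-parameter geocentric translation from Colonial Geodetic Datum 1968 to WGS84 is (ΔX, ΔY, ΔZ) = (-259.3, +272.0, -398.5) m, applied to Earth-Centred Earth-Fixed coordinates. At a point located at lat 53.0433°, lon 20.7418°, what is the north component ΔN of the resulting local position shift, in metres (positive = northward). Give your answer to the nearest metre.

ΔN = -123 m

At φ = 53.0433°, λ = 20.7418°: sin φ = 0.799090, cos φ = 0.601211, sin λ = 0.354157, cos λ = 0.935186.
ΔN = −sin φ cos λ·ΔX − sin φ sin λ·ΔY + cos φ·ΔZ = −(0.799090)(0.935186)(-259.3) − (0.799090)(0.354157)(272.0) + (0.601211)(-398.5) = -122.79 m.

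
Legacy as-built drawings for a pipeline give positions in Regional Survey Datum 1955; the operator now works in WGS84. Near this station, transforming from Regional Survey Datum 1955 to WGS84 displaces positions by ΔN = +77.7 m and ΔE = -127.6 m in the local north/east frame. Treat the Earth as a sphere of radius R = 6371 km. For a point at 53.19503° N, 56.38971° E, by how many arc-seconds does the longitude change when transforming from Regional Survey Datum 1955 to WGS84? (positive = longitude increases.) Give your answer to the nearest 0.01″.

At latitude 53.19503°, cos φ = 0.599093.
One radian of longitude at latitude φ spans R cos φ, so Δλ = ΔE / (R cos φ) = -127.6 / (6371000 × 0.599093) = -3.3431e-05 rad = -6.896″.

Δλ = -6.90″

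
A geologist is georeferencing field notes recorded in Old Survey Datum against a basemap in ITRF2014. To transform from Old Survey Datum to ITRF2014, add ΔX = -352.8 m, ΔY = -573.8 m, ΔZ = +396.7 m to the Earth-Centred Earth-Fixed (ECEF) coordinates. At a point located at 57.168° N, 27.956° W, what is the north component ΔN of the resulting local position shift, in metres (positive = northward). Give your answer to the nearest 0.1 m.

ΔN = 250.9 m

The local north axis is (−sin φ cos λ, −sin φ sin λ, cos φ), giving ΔN = 261.852 − 226.026 + 215.082 = 250.91 m.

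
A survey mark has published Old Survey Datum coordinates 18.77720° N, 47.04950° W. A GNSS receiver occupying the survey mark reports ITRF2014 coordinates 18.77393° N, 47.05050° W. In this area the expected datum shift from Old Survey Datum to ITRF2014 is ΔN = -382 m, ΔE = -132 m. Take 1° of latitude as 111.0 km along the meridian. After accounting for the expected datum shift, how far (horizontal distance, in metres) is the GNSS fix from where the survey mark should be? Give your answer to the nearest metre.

Observed coordinate differences: Δφ = -0.00327°, Δλ = -0.00100°.
Converting to metres (1° lat = 111000 m, cos φ = 0.946777): observed ΔN = -363.0 m, observed ΔE = -105.1 m.
Subtracting the expected shift leaves a residual of -363.0 − (-382) = 19.0 m north and -105.1 − (-132) = 26.9 m east.
Residual distance = √(19.0² + 26.9²) = 33.0 m.

33 m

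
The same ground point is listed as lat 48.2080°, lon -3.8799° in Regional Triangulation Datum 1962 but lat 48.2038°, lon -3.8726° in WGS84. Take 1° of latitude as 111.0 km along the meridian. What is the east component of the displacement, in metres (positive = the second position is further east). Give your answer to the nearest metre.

ΔE = 540 m

Δφ = 48.2038° − 48.2080° = -0.0042°; Δλ = -3.8726° − -3.8799° = +0.0073°.
ΔN = Δφ × 111000 = -466.2 m; ΔE = Δλ × 111000 × cos(48.2080°) = +0.0073 × 111000 × 0.666428 = 540.0 m.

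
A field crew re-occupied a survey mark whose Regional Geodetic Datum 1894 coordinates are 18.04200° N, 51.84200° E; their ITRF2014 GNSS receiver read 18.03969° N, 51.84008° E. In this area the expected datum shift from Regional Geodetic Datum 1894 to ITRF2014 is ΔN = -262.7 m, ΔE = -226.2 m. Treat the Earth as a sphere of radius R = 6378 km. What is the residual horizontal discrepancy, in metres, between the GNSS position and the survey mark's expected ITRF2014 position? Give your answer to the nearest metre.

24 m

Observed coordinate differences: Δφ = -0.00231°, Δλ = -0.00192°.
Converting to metres (1° lat = 111317 m, cos φ = 0.950830): observed ΔN = -257.1 m, observed ΔE = -203.2 m.
Subtracting the expected shift leaves a residual of -257.1 − (-262.7) = 5.6 m north and -203.2 − (-226.2) = 23.0 m east.
Residual distance = √(5.6² + 23.0²) = 23.6 m.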